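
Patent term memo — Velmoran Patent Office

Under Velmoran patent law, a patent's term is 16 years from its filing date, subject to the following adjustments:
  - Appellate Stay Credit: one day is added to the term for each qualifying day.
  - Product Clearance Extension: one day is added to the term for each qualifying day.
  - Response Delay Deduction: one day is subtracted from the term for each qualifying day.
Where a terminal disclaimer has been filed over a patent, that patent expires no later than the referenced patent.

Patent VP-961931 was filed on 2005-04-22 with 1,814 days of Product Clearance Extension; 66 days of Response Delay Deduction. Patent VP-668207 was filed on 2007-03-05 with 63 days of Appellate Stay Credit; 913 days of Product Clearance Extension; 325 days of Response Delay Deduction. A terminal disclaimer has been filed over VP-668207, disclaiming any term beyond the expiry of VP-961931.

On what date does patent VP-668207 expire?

2024-12-15

Natural term of VP-668207:
  Base: filing + 16 years → 5 March 2023.
  Appellate Stay Credit: +63 days → 7 May 2023.
  Product Clearance Extension: +913 days → 5 November 2025.
  Response Delay Deduction: −325 days → 15 December 2024.
Expiry of referenced patent VP-961931:
  Base: filing + 16 years → 22 April 2021.
  Product Clearance Extension: +1814 days → 10 April 2026.
  Response Delay Deduction: −66 days → 3 February 2026.
Terminal disclaimer: VP-668207 expires on the earlier of 15 December 2024 and 3 February 2026.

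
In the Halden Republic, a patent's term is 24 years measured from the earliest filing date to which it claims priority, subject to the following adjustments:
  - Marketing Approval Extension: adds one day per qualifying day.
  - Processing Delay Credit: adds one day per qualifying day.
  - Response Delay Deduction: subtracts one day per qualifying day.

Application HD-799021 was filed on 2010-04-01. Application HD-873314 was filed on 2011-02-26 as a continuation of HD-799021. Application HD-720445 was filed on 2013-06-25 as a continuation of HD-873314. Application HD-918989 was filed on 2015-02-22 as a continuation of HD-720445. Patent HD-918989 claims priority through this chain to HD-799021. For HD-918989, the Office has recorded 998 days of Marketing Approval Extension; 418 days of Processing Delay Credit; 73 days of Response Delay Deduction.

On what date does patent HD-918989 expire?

December 4, 2037

Earliest priority filing: 1 April 2010.
Base term: 1 April 2010 + 24 years → 1 April 2034.
Marketing Approval Extension: +998 days → 24 December 2036.
Processing Delay Credit: +418 days → 15 February 2038.
Response Delay Deduction: −73 days → 4 December 2037.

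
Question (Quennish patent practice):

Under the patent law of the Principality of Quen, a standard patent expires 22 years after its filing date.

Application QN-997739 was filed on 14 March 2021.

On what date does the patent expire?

2043-03-14

Filing date + 22 years → 14 March 2043.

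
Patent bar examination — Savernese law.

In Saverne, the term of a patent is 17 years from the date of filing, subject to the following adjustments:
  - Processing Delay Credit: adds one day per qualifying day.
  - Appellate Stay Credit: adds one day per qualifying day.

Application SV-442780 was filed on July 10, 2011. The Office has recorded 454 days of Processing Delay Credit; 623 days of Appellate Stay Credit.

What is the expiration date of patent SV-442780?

2031-06-22

Base term: filing date + 17 years → 10 July 2028.
Processing Delay Credit: +454 days → 7 October 2029.
Appellate Stay Credit: +623 days → 22 June 2031.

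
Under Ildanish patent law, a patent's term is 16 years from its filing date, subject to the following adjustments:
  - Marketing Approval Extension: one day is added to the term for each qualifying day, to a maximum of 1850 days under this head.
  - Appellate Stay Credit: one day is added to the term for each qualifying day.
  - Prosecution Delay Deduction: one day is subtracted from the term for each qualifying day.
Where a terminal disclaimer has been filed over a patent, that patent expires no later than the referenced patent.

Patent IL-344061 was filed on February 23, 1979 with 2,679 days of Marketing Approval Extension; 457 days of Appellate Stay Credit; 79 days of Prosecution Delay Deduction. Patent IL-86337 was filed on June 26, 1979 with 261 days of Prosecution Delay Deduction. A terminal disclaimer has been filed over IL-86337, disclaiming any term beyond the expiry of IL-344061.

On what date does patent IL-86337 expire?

Natural term of IL-86337:
  Base: filing + 16 years → 26 June 1995.
  Prosecution Delay Deduction: −261 days → 8 October 1994.
Expiry of referenced patent IL-344061:
  Base: filing + 16 years → 23 February 1995.
  Marketing Approval Extension: 2679 days claimed exceeds the 1850-day cap, so +1850 days → 18 March 2000.
  Appellate Stay Credit: +457 days → 18 June 2001.
  Prosecution Delay Deduction: −79 days → 31 March 2001.
Terminal disclaimer: IL-86337 expires on the earlier of 8 October 1994 and 31 March 2001.

1994-10-08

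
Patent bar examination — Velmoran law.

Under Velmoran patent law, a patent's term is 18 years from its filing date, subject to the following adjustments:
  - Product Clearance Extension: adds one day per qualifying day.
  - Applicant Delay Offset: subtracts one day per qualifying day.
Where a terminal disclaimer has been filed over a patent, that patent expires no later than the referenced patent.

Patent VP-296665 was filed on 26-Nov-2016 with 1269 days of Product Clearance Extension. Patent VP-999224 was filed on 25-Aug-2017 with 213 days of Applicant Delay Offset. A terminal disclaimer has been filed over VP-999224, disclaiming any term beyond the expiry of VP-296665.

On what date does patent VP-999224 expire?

2035-01-24

Natural term of VP-999224:
  Base: filing + 18 years → 25 August 2035.
  Applicant Delay Offset: −213 days → 24 January 2035.
Expiry of referenced patent VP-296665:
  Base: filing + 18 years → 26 November 2034.
  Product Clearance Extension: +1269 days → 18 May 2038.
Terminal disclaimer: VP-999224 expires on the earlier of 24 January 2035 and 18 May 2038.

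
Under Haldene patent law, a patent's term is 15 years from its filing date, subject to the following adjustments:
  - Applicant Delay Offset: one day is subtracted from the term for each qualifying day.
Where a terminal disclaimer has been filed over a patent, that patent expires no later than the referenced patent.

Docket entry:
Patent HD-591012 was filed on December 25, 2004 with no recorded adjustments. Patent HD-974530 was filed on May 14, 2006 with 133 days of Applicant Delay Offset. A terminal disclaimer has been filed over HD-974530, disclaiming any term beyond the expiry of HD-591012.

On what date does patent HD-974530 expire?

2019-12-25

Natural term of HD-974530:
  Base: filing + 15 years → 14 May 2021.
  Applicant Delay Offset: −133 days → 1 January 2021.
Expiry of referenced patent HD-591012:
  Base: filing + 15 years → 25 December 2019.
Terminal disclaimer: HD-974530 expires on the earlier of 1 January 2021 and 25 December 2019.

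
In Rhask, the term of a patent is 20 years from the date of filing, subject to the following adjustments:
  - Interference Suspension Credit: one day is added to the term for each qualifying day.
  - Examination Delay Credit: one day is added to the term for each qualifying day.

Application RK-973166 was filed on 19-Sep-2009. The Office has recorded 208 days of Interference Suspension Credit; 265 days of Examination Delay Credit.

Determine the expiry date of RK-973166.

Base term: filing date + 20 years → 19 September 2029.
Interference Suspension Credit: +208 days → 15 April 2030.
Examination Delay Credit: +265 days → 5 January 2031.

January 5, 2031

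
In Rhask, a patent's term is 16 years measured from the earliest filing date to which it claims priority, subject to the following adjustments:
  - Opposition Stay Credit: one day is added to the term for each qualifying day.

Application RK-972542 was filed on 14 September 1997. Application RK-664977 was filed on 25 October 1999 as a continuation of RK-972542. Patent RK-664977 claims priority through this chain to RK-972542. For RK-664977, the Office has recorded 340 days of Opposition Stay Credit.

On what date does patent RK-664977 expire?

Earliest priority filing: 14 September 1997.
Base term: 14 September 1997 + 16 years → 14 September 2013.
Opposition Stay Credit: +340 days → 20 August 2014.

2014-08-20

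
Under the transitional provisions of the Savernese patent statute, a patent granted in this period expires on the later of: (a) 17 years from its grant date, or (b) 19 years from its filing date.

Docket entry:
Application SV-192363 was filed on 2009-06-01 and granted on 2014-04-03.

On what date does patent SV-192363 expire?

(a) grant + 17 years → 3 April 2031.
(b) filing + 19 years → 1 June 2028.
Later of the two: 3 April 2031.

2031-04-03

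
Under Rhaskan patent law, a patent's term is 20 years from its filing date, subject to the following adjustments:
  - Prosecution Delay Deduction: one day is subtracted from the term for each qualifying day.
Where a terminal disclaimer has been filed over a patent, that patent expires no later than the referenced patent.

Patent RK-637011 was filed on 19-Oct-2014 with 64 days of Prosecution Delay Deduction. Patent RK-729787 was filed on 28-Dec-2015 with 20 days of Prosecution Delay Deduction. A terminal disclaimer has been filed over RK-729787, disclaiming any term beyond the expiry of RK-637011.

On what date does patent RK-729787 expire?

2034-08-16

Natural term of RK-729787:
  Base: filing + 20 years → 28 December 2035.
  Prosecution Delay Deduction: −20 days → 8 December 2035.
Expiry of referenced patent RK-637011:
  Base: filing + 20 years → 19 October 2034.
  Prosecution Delay Deduction: −64 days → 16 August 2034.
Terminal disclaimer: RK-729787 expires on the earlier of 8 December 2035 and 16 August 2034.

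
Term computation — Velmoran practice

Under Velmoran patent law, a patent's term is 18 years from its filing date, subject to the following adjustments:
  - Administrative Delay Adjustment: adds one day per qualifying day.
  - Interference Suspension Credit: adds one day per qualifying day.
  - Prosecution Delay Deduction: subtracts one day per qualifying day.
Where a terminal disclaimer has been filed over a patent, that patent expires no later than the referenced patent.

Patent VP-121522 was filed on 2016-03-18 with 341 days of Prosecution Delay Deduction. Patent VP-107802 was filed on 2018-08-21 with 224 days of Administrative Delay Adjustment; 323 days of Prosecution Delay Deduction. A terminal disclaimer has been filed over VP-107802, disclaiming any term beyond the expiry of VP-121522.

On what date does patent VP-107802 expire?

Natural term of VP-107802:
  Base: filing + 18 years → 21 August 2036.
  Administrative Delay Adjustment: +224 days → 2 April 2037.
  Prosecution Delay Deduction: −323 days → 14 May 2036.
Expiry of referenced patent VP-121522:
  Base: filing + 18 years → 18 March 2034.
  Prosecution Delay Deduction: −341 days → 11 April 2033.
Terminal disclaimer: VP-107802 expires on the earlier of 14 May 2036 and 11 April 2033.

2033-04-11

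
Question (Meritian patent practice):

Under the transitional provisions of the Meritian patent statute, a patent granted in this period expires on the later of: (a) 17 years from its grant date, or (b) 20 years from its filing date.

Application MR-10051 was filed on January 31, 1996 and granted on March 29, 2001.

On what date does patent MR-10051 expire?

(a) grant + 17 years → 29 March 2018.
(b) filing + 20 years → 31 January 2016.
Later of the two: 29 March 2018.

2018-03-29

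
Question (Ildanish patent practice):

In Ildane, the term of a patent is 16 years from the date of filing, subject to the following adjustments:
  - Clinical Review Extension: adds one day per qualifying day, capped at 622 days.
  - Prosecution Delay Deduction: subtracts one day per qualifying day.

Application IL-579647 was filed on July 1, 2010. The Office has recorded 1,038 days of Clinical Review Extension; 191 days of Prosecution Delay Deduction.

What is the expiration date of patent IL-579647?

September 5, 2027

Base term: filing date + 16 years → 1 July 2026.
Clinical Review Extension: 1038 days claimed exceeds the 622-day cap, so +622 days → 14 March 2028.
Prosecution Delay Deduction: −191 days → 5 September 2027.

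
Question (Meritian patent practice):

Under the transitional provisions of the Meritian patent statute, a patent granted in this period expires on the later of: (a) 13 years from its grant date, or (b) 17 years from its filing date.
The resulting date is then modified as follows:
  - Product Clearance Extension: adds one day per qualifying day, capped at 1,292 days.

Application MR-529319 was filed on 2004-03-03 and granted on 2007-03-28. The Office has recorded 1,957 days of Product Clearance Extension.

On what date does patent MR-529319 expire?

(a) grant + 13 years → 28 March 2020.
(b) filing + 17 years → 3 March 2021.
Later of the two: 3 March 2021.
Product Clearance Extension: 1957 days claimed exceeds the 1292-day cap, so +1292 days → 15 September 2024.

September 15, 2024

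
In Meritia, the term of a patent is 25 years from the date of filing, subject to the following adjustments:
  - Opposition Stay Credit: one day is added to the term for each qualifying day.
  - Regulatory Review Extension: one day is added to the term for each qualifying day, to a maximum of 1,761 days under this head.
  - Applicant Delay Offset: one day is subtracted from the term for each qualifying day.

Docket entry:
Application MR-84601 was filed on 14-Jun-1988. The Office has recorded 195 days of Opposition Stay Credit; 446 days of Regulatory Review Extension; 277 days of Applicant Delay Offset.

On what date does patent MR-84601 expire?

Base term: filing date + 25 years → 14 June 2013.
Opposition Stay Credit: +195 days → 26 December 2013.
Regulatory Review Extension: 446 days (within the 1761-day cap) → +446 days → 17 March 2015.
Applicant Delay Offset: −277 days → 13 June 2014.

2014-06-13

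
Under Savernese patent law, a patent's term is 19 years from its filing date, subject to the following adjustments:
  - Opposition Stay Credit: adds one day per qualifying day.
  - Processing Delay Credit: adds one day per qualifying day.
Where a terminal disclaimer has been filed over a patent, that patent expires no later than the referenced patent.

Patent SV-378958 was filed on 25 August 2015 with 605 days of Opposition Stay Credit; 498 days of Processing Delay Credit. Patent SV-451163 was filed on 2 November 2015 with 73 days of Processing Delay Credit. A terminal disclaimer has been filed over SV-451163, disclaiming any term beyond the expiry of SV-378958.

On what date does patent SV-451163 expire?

Natural term of SV-451163:
  Base: filing + 19 years → 2 November 2034.
  Processing Delay Credit: +73 days → 14 January 2035.
Expiry of referenced patent SV-378958:
  Base: filing + 19 years → 25 August 2034.
  Opposition Stay Credit: +605 days → 21 April 2036.
  Processing Delay Credit: +498 days → 1 September 2037.
Terminal disclaimer: SV-451163 expires on the earlier of 14 January 2035 and 1 September 2037.

2035-01-14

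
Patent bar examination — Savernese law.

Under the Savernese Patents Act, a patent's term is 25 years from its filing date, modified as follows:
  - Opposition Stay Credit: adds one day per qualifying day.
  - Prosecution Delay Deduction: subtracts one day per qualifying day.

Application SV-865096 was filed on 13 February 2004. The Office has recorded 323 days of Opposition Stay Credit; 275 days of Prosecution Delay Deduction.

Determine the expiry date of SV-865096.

Base term: filing date + 25 years → 13 February 2029.
Opposition Stay Credit: +323 days → 2 January 2030.
Prosecution Delay Deduction: −275 days → 2 April 2029.

2029-04-02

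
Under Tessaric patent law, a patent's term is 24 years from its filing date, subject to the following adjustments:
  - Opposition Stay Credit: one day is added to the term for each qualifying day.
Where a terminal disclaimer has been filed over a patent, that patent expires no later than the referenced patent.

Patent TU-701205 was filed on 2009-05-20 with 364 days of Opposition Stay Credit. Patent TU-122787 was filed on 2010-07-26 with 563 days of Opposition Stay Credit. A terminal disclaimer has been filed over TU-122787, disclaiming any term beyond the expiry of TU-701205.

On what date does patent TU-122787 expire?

Natural term of TU-122787:
  Base: filing + 24 years → 26 July 2034.
  Opposition Stay Credit: +563 days → 9 February 2036.
Expiry of referenced patent TU-701205:
  Base: filing + 24 years → 20 May 2033.
  Opposition Stay Credit: +364 days → 19 May 2034.
Terminal disclaimer: TU-122787 expires on the earlier of 9 February 2036 and 19 May 2034.

2034-05-19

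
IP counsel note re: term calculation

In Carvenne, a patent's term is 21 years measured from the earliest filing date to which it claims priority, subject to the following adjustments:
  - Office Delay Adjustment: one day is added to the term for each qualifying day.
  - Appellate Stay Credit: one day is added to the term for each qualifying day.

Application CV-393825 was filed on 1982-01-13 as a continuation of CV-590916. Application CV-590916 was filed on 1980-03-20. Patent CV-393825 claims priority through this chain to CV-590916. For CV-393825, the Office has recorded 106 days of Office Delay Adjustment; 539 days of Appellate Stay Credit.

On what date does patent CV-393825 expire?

Earliest priority filing: 20 March 1980.
Base term: 20 March 1980 + 21 years → 20 March 2001.
Office Delay Adjustment: +106 days → 4 July 2001.
Appellate Stay Credit: +539 days → 25 December 2002.

December 25, 2002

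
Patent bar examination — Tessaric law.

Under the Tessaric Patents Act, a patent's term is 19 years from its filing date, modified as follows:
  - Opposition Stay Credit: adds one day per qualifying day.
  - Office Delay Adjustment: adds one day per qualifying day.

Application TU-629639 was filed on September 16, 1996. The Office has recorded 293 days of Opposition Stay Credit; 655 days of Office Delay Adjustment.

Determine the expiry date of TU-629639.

Base term: filing date + 19 years → 16 September 2015.
Opposition Stay Credit: +293 days → 5 July 2016.
Office Delay Adjustment: +655 days → 21 April 2018.

April 21, 2018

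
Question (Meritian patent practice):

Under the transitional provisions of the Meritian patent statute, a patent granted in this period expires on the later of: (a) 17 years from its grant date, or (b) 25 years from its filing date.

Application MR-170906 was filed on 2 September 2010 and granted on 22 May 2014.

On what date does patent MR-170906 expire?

(a) grant + 17 years → 22 May 2031.
(b) filing + 25 years → 2 September 2035.
Later of the two: 2 September 2035.

September 2, 2035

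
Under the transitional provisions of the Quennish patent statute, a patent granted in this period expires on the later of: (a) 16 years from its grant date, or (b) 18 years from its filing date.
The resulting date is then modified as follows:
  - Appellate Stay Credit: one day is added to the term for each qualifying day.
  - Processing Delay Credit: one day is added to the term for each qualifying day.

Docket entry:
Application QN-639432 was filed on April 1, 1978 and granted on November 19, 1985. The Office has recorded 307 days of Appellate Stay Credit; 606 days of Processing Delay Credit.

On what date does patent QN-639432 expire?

May 20, 2004

(a) grant + 16 years → 19 November 2001.
(b) filing + 18 years → 1 April 1996.
Later of the two: 19 November 2001.
Appellate Stay Credit: +307 days → 22 September 2002.
Processing Delay Credit: +606 days → 20 May 2004.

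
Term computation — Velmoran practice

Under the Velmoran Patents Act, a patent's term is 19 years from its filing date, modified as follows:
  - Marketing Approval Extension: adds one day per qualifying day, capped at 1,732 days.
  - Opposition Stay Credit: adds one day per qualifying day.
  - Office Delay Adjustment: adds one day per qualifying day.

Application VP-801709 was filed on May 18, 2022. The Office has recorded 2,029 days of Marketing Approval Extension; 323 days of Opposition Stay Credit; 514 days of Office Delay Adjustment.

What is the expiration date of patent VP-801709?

Base term: filing date + 19 years → 18 May 2041.
Marketing Approval Extension: 2029 days claimed exceeds the 1732-day cap, so +1732 days → 13 February 2046.
Opposition Stay Credit: +323 days → 2 January 2047.
Office Delay Adjustment: +514 days → 30 May 2048.

May 30, 2048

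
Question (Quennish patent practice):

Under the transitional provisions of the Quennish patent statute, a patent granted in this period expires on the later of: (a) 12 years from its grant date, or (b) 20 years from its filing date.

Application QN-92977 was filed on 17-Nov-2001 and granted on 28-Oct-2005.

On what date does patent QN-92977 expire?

November 17, 2021

(a) grant + 12 years → 28 October 2017.
(b) filing + 20 years → 17 November 2021.
Later of the two: 17 November 2021.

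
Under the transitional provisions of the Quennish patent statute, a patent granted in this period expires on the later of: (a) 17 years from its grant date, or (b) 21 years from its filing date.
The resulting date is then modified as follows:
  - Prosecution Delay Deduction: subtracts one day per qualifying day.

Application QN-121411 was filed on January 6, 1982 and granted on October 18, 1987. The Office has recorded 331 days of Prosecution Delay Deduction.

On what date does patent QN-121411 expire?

(a) grant + 17 years → 18 October 2004.
(b) filing + 21 years → 6 January 2003.
Later of the two: 18 October 2004.
Prosecution Delay Deduction: −331 days → 22 November 2003.

2003-11-22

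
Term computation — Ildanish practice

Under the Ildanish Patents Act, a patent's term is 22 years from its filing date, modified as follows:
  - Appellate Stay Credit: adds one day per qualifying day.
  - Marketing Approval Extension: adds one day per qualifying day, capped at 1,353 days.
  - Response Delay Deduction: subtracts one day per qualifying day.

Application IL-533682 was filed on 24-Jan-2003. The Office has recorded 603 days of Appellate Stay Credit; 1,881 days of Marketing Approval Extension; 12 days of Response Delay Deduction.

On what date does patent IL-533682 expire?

2030-05-22

Base term: filing date + 22 years → 24 January 2025.
Appellate Stay Credit: +603 days → 19 September 2026.
Marketing Approval Extension: 1881 days claimed exceeds the 1353-day cap, so +1353 days → 3 June 2030.
Response Delay Deduction: −12 days → 22 May 2030.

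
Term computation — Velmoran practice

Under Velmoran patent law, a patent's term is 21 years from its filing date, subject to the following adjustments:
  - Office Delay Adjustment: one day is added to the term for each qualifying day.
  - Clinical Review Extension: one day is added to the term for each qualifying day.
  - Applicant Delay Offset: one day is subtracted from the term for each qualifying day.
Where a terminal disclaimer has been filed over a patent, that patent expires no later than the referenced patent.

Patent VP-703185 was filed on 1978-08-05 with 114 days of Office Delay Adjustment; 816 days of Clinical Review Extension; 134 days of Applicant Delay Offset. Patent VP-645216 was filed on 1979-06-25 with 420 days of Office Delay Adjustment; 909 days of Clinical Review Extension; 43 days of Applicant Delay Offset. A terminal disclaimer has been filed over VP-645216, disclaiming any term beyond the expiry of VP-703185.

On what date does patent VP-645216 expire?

2001-10-09

Natural term of VP-645216:
  Base: filing + 21 years → 25 June 2000.
  Office Delay Adjustment: +420 days → 19 August 2001.
  Clinical Review Extension: +909 days → 14 February 2004.
  Applicant Delay Offset: −43 days → 2 January 2004.
Expiry of referenced patent VP-703185:
  Base: filing + 21 years → 5 August 1999.
  Office Delay Adjustment: +114 days → 27 November 1999.
  Clinical Review Extension: +816 days → 20 February 2002.
  Applicant Delay Offset: −134 days → 9 October 2001.
Terminal disclaimer: VP-645216 expires on the earlier of 2 January 2004 and 9 October 2001.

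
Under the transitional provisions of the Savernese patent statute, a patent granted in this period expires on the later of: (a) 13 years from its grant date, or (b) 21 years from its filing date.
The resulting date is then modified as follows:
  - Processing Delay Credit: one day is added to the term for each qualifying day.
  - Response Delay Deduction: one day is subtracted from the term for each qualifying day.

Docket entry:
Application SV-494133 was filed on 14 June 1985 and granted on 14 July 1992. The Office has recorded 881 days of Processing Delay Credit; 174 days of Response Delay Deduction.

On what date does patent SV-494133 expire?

May 21, 2008

(a) grant + 13 years → 14 July 2005.
(b) filing + 21 years → 14 June 2006.
Later of the two: 14 June 2006.
Processing Delay Credit: +881 days → 11 November 2008.
Response Delay Deduction: −174 days → 21 May 2008.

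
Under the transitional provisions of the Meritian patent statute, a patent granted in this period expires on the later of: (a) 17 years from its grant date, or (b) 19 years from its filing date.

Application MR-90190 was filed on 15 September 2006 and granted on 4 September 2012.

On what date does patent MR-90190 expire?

(a) grant + 17 years → 4 September 2029.
(b) filing + 19 years → 15 September 2025.
Later of the two: 4 September 2029.

2029-09-04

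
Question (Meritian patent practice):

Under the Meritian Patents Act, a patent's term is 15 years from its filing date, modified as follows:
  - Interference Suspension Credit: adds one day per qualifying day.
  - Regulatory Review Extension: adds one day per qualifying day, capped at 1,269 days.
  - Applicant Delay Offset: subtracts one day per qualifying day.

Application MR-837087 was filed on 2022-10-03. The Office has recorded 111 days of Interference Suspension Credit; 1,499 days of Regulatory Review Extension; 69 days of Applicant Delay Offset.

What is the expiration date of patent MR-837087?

2041-05-06

Base term: filing date + 15 years → 3 October 2037.
Interference Suspension Credit: +111 days → 22 January 2038.
Regulatory Review Extension: 1499 days claimed exceeds the 1269-day cap, so +1269 days → 14 July 2041.
Applicant Delay Offset: −69 days → 6 May 2041.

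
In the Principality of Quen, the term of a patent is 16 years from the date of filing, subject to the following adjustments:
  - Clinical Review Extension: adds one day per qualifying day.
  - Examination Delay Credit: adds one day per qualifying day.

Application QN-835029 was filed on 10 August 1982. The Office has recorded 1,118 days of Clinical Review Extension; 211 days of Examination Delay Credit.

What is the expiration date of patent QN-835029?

March 31, 2002

Base term: filing date + 16 years → 10 August 1998.
Clinical Review Extension: +1118 days → 1 September 2001.
Examination Delay Credit: +211 days → 31 March 2002.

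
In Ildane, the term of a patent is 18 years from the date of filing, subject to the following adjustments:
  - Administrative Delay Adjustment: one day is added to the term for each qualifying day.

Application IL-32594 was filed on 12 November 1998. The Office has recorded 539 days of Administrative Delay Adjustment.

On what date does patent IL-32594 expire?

2018-05-05

Base term: filing date + 18 years → 12 November 2016.
Administrative Delay Adjustment: +539 days → 5 May 2018.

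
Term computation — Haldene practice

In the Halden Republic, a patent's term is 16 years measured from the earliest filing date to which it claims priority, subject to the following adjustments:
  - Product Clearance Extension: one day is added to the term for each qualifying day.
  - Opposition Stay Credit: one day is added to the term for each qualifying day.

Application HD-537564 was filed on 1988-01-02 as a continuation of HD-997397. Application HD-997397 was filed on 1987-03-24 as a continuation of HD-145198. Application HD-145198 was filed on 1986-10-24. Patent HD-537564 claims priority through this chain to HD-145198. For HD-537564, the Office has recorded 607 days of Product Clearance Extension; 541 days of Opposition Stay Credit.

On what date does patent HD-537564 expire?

2005-12-15

Earliest priority filing: 24 October 1986.
Base term: 24 October 1986 + 16 years → 24 October 2002.
Product Clearance Extension: +607 days → 22 June 2004.
Opposition Stay Credit: +541 days → 15 December 2005.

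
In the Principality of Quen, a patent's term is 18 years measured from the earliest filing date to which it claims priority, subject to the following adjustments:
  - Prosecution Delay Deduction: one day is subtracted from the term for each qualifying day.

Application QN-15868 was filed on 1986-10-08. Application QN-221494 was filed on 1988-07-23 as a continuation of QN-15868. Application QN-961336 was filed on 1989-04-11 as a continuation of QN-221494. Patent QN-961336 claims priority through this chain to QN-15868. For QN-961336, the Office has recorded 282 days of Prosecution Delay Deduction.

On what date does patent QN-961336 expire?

2003-12-31

Earliest priority filing: 8 October 1986.
Base term: 8 October 1986 + 18 years → 8 October 2004.
Prosecution Delay Deduction: −282 days → 31 December 2003.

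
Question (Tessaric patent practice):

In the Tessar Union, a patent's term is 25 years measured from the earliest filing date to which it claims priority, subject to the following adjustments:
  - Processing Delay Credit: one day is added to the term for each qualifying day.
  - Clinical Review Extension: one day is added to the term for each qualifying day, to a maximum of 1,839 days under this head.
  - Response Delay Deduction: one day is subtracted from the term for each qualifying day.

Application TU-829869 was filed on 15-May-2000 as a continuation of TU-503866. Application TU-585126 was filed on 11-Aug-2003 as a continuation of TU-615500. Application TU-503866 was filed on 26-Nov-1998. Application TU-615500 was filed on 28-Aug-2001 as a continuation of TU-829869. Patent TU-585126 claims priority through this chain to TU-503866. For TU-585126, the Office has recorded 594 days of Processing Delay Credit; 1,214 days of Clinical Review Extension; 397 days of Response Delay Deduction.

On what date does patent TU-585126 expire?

Earliest priority filing: 26 November 1998.
Base term: 26 November 1998 + 25 years → 26 November 2023.
Processing Delay Credit: +594 days → 12 July 2025.
Clinical Review Extension: 1214 days (within the 1839-day cap) → +1214 days → 7 November 2028.
Response Delay Deduction: −397 days → 7 October 2027.

October 7, 2027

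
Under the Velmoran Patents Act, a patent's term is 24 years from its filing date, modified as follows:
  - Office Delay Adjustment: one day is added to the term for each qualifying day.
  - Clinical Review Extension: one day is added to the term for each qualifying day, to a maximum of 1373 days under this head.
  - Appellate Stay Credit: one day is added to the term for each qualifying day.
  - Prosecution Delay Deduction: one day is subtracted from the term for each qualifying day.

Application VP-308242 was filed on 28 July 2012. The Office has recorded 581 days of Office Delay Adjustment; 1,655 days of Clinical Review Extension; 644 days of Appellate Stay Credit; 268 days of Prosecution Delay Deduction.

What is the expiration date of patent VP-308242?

2042-12-14

Base term: filing date + 24 years → 28 July 2036.
Office Delay Adjustment: +581 days → 1 March 2038.
Clinical Review Extension: 1655 days claimed exceeds the 1373-day cap, so +1373 days → 3 December 2041.
Appellate Stay Credit: +644 days → 8 September 2043.
Prosecution Delay Deduction: −268 days → 14 December 2042.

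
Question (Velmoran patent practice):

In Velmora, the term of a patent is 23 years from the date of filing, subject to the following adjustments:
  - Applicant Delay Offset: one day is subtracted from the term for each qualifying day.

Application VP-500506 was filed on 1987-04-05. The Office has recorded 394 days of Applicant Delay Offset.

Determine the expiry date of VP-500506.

2009-03-07

Base term: filing date + 23 years → 5 April 2010.
Applicant Delay Offset: −394 days → 7 March 2009.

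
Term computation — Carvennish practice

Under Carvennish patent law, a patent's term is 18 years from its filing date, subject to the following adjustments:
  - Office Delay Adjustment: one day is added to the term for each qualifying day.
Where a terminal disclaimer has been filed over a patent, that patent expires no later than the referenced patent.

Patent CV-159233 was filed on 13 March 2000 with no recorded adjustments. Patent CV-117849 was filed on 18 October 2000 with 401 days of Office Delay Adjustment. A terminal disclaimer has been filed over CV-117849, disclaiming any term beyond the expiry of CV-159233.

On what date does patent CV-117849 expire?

Natural term of CV-117849:
  Base: filing + 18 years → 18 October 2018.
  Office Delay Adjustment: +401 days → 23 November 2019.
Expiry of referenced patent CV-159233:
  Base: filing + 18 years → 13 March 2018.
Terminal disclaimer: CV-117849 expires on the earlier of 23 November 2019 and 13 March 2018.

March 13, 2018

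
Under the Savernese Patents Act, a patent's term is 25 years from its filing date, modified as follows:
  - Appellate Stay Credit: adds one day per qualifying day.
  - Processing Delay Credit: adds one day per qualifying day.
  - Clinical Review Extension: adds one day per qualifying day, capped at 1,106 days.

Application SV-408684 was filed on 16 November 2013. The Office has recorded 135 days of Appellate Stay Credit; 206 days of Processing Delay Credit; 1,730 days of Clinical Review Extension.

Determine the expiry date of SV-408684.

Base term: filing date + 25 years → 16 November 2038.
Appellate Stay Credit: +135 days → 31 March 2039.
Processing Delay Credit: +206 days → 23 October 2039.
Clinical Review Extension: 1730 days claimed exceeds the 1106-day cap, so +1106 days → 2 November 2042.

2042-11-02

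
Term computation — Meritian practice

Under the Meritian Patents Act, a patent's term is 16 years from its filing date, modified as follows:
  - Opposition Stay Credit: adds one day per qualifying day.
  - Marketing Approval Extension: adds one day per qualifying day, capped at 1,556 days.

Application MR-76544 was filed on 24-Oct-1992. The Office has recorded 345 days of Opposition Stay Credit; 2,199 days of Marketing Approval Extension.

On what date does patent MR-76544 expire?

2014-01-07

Base term: filing date + 16 years → 24 October 2008.
Opposition Stay Credit: +345 days → 4 October 2009.
Marketing Approval Extension: 2199 days claimed exceeds the 1556-day cap, so +1556 days → 7 January 2014.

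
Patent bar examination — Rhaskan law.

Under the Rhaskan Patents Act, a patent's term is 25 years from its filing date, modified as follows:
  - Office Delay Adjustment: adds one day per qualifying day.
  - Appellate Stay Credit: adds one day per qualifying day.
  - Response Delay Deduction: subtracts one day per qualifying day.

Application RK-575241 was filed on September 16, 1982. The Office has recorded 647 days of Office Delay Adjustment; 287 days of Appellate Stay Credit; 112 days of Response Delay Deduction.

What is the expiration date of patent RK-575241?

Base term: filing date + 25 years → 16 September 2007.
Office Delay Adjustment: +647 days → 24 June 2009.
Appellate Stay Credit: +287 days → 7 April 2010.
Response Delay Deduction: −112 days → 16 December 2009.

2009-12-16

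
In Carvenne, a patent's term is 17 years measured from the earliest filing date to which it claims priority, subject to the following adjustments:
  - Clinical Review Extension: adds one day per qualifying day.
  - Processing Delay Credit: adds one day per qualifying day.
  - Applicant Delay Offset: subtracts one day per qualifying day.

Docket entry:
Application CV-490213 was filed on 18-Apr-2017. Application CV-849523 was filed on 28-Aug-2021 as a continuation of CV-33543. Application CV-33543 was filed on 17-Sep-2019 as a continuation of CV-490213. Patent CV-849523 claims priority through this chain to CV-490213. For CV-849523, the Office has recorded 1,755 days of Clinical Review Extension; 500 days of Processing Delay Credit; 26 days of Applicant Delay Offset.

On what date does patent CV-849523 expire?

Earliest priority filing: 18 April 2017.
Base term: 18 April 2017 + 17 years → 18 April 2034.
Clinical Review Extension: +1755 days → 6 February 2039.
Processing Delay Credit: +500 days → 20 June 2040.
Applicant Delay Offset: −26 days → 25 May 2040.

2040-05-25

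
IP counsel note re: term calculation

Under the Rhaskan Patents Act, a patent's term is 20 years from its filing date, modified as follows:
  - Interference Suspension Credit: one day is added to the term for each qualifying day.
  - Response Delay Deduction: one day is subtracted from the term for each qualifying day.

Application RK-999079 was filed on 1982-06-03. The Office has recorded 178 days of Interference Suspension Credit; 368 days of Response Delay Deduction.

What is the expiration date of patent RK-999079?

Base term: filing date + 20 years → 3 June 2002.
Interference Suspension Credit: +178 days → 28 November 2002.
Response Delay Deduction: −368 days → 25 November 2001.

November 25, 2001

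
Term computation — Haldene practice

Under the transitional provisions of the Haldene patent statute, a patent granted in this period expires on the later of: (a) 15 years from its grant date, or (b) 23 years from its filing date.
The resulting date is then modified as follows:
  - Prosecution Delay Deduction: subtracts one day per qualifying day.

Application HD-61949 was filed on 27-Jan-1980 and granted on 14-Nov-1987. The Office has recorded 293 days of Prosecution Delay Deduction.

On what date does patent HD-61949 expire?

April 9, 2002

(a) grant + 15 years → 14 November 2002.
(b) filing + 23 years → 27 January 2003.
Later of the two: 27 January 2003.
Prosecution Delay Deduction: −293 days → 9 April 2002.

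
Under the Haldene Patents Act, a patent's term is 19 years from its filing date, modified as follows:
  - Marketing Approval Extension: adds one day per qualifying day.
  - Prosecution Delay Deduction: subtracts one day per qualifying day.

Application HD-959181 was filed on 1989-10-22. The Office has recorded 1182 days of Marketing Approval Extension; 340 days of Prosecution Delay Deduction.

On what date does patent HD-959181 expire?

February 11, 2011

Base term: filing date + 19 years → 22 October 2008.
Marketing Approval Extension: +1182 days → 17 January 2012.
Prosecution Delay Deduction: −340 days → 11 February 2011.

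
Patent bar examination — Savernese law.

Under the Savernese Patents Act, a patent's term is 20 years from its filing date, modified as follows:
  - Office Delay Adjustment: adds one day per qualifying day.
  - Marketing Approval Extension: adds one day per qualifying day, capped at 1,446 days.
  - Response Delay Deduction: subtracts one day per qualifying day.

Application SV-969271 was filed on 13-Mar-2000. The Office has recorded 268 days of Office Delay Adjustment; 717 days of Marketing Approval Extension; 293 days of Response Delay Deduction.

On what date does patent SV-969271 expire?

Base term: filing date + 20 years → 13 March 2020.
Office Delay Adjustment: +268 days → 6 December 2020.
Marketing Approval Extension: 717 days (within the 1446-day cap) → +717 days → 23 November 2022.
Response Delay Deduction: −293 days → 3 February 2022.

2022-02-03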